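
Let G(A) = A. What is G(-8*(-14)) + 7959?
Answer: 8071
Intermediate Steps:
G(-8*(-14)) + 7959 = -8*(-14) + 7959 = 112 + 7959 = 8071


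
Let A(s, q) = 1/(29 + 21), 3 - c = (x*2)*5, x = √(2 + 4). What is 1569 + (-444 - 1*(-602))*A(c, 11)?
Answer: 39304/25 ≈ 1572.2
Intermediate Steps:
x = √6 ≈ 2.4495
c = 3 - 10*√6 (c = 3 - √6*2*5 = 3 - 2*√6*5 = 3 - 10*√6 ≈ -21.495)
A(s, q) = 1/50
1569 + (-444 - 1*(-602))*A(c, 11) = 1569 + (-444 - 1*(-602))*(1/50) = 1569 + (-444 + 602)*(1/50) = 1569 + 158*(1/50) = 1569 + 79/25 = 39304/25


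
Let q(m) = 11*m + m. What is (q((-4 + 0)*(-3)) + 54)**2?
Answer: 39204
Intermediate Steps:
q(m) = 12*m
(q((-4 + 0)*(-3)) + 54)**2 = (12*((-4 + 0)*(-3)) + 54)**2 = (12*(-4*(-3)) + 54)**2 = (12*12 + 54)**2 = (144 + 54)**2 = 198**2 = 39204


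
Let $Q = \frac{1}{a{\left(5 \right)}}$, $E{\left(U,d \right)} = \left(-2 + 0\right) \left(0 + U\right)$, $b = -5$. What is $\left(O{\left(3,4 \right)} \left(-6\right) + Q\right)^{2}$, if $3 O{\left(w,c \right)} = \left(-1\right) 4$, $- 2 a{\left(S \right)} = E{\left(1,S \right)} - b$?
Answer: $\frac{484}{9} \approx 53.778$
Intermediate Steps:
$E{\left(U,d \right)} = - 2 U$
$a{\left(S \right)} = - \frac{3}{2}$ ($a{\left(S \right)} = - \frac{\left(-2\right) 1 - -5}{2} = - \frac{-2 + 5}{2} = \left(- \frac{1}{2}\right) 3 = - \frac{3}{2}$)
$O{\left(w,c \right)} = - \frac{4}{3}$ ($O{\left(w,c \right)} = \frac{\left(-1\right) 4}{3} = \frac{1}{3} \left(-4\right) = - \frac{4}{3}$)
$Q = - \frac{2}{3}$ ($Q = \frac{1}{- \frac{3}{2}} = - \frac{2}{3} \approx -0.66667$)
$\left(O{\left(3,4 \right)} \left(-6\right) + Q\right)^{2} = \left(\left(- \frac{4}{3}\right) \left(-6\right) - \frac{2}{3}\right)^{2} = \left(8 - \frac{2}{3}\right)^{2} = \left(\frac{22}{3}\right)^{2} = \frac{484}{9}$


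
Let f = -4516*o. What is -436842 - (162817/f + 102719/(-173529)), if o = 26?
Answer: -8900650847834591/20375081064 ≈ -4.3684e+5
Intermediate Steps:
f = -117416 (f = -4516*26 = -117416)
-436842 - (162817/f + 102719/(-173529)) = -436842 - (162817/(-117416) + 102719/(-173529)) = -436842 - (162817*(-1/117416) + 102719*(-1/173529)) = -436842 - (-162817/117416 - 102719/173529) = -436842 - 1*(-40314325297/20375081064) = -436842 + 40314325297/20375081064 = -8900650847834591/20375081064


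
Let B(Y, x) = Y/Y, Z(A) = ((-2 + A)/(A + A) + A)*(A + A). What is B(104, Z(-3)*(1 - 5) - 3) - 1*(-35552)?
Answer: 35553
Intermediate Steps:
Z(A) = 2*A*(A + (-2 + A)/(2*A)) (Z(A) = ((-2 + A)/((2*A)) + A)*(2*A) = ((-2 + A)*(1/(2*A)) + A)*(2*A) = ((-2 + A)/(2*A) + A)*(2*A) = (A + (-2 + A)/(2*A))*(2*A) = 2*A*(A + (-2 + A)/(2*A)))
B(Y, x) = 1
B(104, Z(-3)*(1 - 5) - 3) - 1*(-35552) = 1 - 1*(-35552) = 1 + 35552 = 35553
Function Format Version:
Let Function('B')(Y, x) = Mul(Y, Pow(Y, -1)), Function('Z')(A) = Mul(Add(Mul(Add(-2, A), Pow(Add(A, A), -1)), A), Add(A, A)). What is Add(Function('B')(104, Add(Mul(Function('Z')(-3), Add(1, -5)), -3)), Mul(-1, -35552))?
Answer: 35553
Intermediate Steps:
Function('Z')(A) = Mul(2, A, Add(A, Mul(Rational(1, 2), Pow(A, -1), Add(-2, A)))) (Function('Z')(A) = Mul(Add(Mul(Add(-2, A), Pow(Mul(2, A), -1)), A), Mul(2, A)) = Mul(Add(Mul(Add(-2, A), Mul(Rational(1, 2), Pow(A, -1))), A), Mul(2, A)) = Mul(Add(Mul(Rational(1, 2), Pow(A, -1), Add(-2, A)), A), Mul(2, A)) = Mul(Add(A, Mul(Rational(1, 2), Pow(A, -1), Add(-2, A))), Mul(2, A)) = Mul(2, A, Add(A, Mul(Rational(1, 2), Pow(A, -1), Add(-2, A)))))
Function('B')(Y, x) = 1
Add(Function('B')(104, Add(Mul(Function('Z')(-3), Add(1, -5)), -3)), Mul(-1, -35552)) = Add(1, Mul(-1, -35552)) = Add(1, 35552) = 35553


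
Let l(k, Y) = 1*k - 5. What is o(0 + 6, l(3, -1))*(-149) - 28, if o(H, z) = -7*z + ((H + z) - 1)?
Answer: -2561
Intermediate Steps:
l(k, Y) = -5 + k (l(k, Y) = k - 5 = -5 + k)
o(H, z) = -1 + H - 6*z (o(H, z) = -7*z + (-1 + H + z) = -1 + H - 6*z)
o(0 + 6, l(3, -1))*(-149) - 28 = (-1 + (0 + 6) - 6*(-5 + 3))*(-149) - 28 = (-1 + 6 - 6*(-2))*(-149) - 28 = (-1 + 6 + 12)*(-149) - 28 = 17*(-149) - 28 = -2533 - 28 = -2561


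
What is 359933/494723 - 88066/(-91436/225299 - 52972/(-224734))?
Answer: 551491772015185928764/1065415589176827 ≈ 5.1763e+5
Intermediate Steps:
359933/494723 - 88066/(-91436/225299 - 52972/(-224734)) = 359933*(1/494723) - 88066/(-91436*1/225299 - 52972*(-1/224734)) = 359933/494723 - 88066/(-91436/225299 + 26486/112367) = 359933/494723 - 88066/(-4307119698/25316172733) = 359933/494723 - 88066*(-25316172733/4307119698) = 359933/494723 + 1114747033952189/2153559849 = 551491772015185928764/1065415589176827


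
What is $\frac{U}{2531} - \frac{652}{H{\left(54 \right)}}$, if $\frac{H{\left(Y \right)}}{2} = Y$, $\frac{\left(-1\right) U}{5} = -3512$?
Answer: $\frac{61567}{68337} \approx 0.90093$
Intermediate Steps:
$U = 17560$ ($U = \left(-5\right) \left(-3512\right) = 17560$)
$H{\left(Y \right)} = 2 Y$
$\frac{U}{2531} - \frac{652}{H{\left(54 \right)}} = \frac{17560}{2531} - \frac{652}{2 \cdot 54} = 17560 \cdot \frac{1}{2531} - \frac{652}{108} = \frac{17560}{2531} - \frac{163}{27} = \frac{61567}{68337}$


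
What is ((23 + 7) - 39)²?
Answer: 81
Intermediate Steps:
((23 + 7) - 39)² = (30 - 39)² = (-9)² = 81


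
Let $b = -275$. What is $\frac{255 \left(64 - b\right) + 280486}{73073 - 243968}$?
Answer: $- \frac{366931}{170895} \approx -2.1471$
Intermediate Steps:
$\frac{255 \left(64 - b\right) + 280486}{73073 - 243968} = \frac{255 \left(64 - -275\right) + 280486}{73073 - 243968} = \frac{255 \left(64 + 275\right) + 280486}{-170895} = \left(255 \cdot 339 + 280486\right) \left(- \frac{1}{170895}\right) = \left(86445 + 280486\right) \left(- \frac{1}{170895}\right) = 366931 \left(- \frac{1}{170895}\right) = - \frac{366931}{170895}$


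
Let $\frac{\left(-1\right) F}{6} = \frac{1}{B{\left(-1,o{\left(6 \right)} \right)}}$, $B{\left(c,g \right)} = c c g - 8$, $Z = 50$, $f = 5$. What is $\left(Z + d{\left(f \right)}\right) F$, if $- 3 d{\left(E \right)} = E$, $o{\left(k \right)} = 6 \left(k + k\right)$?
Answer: $- \frac{145}{32} \approx -4.5313$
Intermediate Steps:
$o{\left(k \right)} = 12 k$ ($o{\left(k \right)} = 6 \cdot 2 k = 12 k$)
$d{\left(E \right)} = - \frac{E}{3}$
$B{\left(c,g \right)} = -8 + g c^{2}$ ($B{\left(c,g \right)} = c^{2} g - 8 = g c^{2} - 8 = -8 + g c^{2}$)
$F = - \frac{3}{32}$ ($F = - \frac{6}{-8 + 12 \cdot 6 \left(-1\right)^{2}} = - \frac{6}{-8 + 72 \cdot 1} = - \frac{6}{-8 + 72} = - \frac{6}{64} = \left(-6\right) \frac{1}{64} = - \frac{3}{32} \approx -0.09375$)
$\left(Z + d{\left(f \right)}\right) F = \left(50 - \frac{5}{3}\right) \left(- \frac{3}{32}\right) = \frac{145}{3} \left(- \frac{3}{32}\right) = - \frac{145}{32}$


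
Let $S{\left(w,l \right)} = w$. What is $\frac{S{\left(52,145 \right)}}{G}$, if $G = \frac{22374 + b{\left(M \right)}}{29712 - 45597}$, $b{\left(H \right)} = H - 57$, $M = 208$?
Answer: $- \frac{165204}{4505} \approx -36.671$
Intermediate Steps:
$b{\left(H \right)} = -57 + H$
$G = - \frac{4505}{3177}$ ($G = \frac{22374 + \left(-57 + 208\right)}{29712 - 45597} = \frac{22374 + 151}{-15885} = 22525 \left(- \frac{1}{15885}\right) = - \frac{4505}{3177} \approx -1.418$)
$\frac{S{\left(52,145 \right)}}{G} = \frac{52}{- \frac{4505}{3177}} = 52 \left(- \frac{3177}{4505}\right) = - \frac{165204}{4505}$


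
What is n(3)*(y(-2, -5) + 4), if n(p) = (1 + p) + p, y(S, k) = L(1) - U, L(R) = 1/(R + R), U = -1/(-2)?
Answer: 28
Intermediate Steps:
U = 1/2 (U = -1*(-1/2) = 1/2 ≈ 0.50000)
L(R) = 1/(2*R)
y(S, k) = 0 (y(S, k) = (1/2)/1 - 1*1/2 = (1/2)*1 - 1/2 = 1/2 - 1/2 = 0)
n(p) = 1 + 2*p
n(3)*(y(-2, -5) + 4) = (1 + 2*3)*(0 + 4) = (1 + 6)*4 = 7*4 = 28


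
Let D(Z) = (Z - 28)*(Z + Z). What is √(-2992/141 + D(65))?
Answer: √95205738/141 ≈ 69.201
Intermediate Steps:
D(Z) = 2*Z*(-28 + Z) (D(Z) = (-28 + Z)*(2*Z) = 2*Z*(-28 + Z))
√(-2992/141 + D(65)) = √(-2992/141 + 2*65*(-28 + 65)) = √(-2992*1/141 + 2*65*37) = √(-2992/141 + 4810) = √(675218/141) = √95205738/141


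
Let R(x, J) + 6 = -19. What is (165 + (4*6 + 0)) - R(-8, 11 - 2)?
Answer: 214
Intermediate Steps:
R(x, J) = -25 (R(x, J) = -6 - 19 = -25)
(165 + (4*6 + 0)) - R(-8, 11 - 2) = (165 + (4*6 + 0)) - 1*(-25) = (165 + (24 + 0)) + 25 = (165 + 24) + 25 = 189 + 25 = 214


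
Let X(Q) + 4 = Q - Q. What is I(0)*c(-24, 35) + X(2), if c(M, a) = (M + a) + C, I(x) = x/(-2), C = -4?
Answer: -4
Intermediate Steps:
X(Q) = -4 (X(Q) = -4 + (Q - Q) = -4 + 0 = -4)
I(x) = -x/2 (I(x) = x*(-½) = -x/2)
c(M, a) = -4 + M + a (c(M, a) = (M + a) - 4 = -4 + M + a)
I(0)*c(-24, 35) + X(2) = (-½*0)*(-4 - 24 + 35) - 4 = 0*7 - 4 = 0 - 4 = -4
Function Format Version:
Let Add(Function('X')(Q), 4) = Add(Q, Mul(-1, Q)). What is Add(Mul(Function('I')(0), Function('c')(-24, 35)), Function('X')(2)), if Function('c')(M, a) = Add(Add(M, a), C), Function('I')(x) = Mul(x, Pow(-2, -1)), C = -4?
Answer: -4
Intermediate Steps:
Function('X')(Q) = -4 (Function('X')(Q) = Add(-4, Add(Q, Mul(-1, Q))) = Add(-4, 0) = -4)
Function('I')(x) = Mul(Rational(-1, 2), x) (Function('I')(x) = Mul(x, Rational(-1, 2)) = Mul(Rational(-1, 2), x))
Function('c')(M, a) = Add(-4, M, a) (Function('c')(M, a) = Add(Add(M, a), -4) = Add(-4, M, a))
Add(Mul(Function('I')(0), Function('c')(-24, 35)), Function('X')(2)) = Add(Mul(Mul(Rational(-1, 2), 0), Add(-4, -24, 35)), -4) = Add(Mul(0, 7), -4) = Add(0, -4) = -4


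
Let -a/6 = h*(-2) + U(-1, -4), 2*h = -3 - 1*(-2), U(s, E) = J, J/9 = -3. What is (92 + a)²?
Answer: 61504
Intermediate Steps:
J = -27 (J = 9*(-3) = -27)
U(s, E) = -27
h = -½ (h = (-3 - 1*(-2))/2 = (-3 + 2)/2 = (½)*(-1) = -½ ≈ -0.50000)
a = 156 (a = -6*(-½*(-2) - 27) = -6*(1 - 27) = -6*(-26) = 156)
(92 + a)² = (92 + 156)² = 248² = 61504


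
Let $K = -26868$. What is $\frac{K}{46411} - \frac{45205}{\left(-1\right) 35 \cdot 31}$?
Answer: $\frac{413771495}{10071187} \approx 41.085$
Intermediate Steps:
$\frac{K}{46411} - \frac{45205}{\left(-1\right) 35 \cdot 31} = - \frac{26868}{46411} - \frac{45205}{\left(-1\right) 35 \cdot 31} = \left(-26868\right) \frac{1}{46411} - \frac{45205}{\left(-35\right) 31} = - \frac{26868}{46411} - \frac{45205}{-1085} = - \frac{26868}{46411} - - \frac{9041}{217} = - \frac{26868}{46411} + \frac{9041}{217} = \frac{413771495}{10071187}$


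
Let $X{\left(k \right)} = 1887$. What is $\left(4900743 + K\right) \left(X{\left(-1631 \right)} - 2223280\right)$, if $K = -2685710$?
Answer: $-4920458800969$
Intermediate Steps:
$\left(4900743 + K\right) \left(X{\left(-1631 \right)} - 2223280\right) = \left(4900743 - 2685710\right) \left(1887 - 2223280\right) = 2215033 \left(-2221393\right) = -4920458800969$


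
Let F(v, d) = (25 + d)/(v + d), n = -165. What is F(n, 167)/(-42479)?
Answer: -96/42479 ≈ -0.0022599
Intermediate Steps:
F(v, d) = (25 + d)/(d + v)
F(n, 167)/(-42479) = ((25 + 167)/(167 - 165))/(-42479) = (192/2)*(-1/42479) = ((½)*192)*(-1/42479) = 96*(-1/42479) = -96/42479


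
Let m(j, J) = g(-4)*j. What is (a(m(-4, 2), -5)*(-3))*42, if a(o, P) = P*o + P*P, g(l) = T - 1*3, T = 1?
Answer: 1890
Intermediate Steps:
g(l) = -2 (g(l) = 1 - 1*3 = 1 - 3 = -2)
m(j, J) = -2*j
a(o, P) = P² + P*o (a(o, P) = P*o + P² = P² + P*o)
(a(m(-4, 2), -5)*(-3))*42 = (-5*(-5 - 2*(-4))*(-3))*42 = (-5*(-5 + 8)*(-3))*42 = (-5*3*(-3))*42 = -15*(-3)*42 = 45*42 = 1890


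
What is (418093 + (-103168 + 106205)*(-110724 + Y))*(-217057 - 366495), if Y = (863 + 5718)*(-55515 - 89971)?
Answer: 1697022525364157824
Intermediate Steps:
Y = -957443366 (Y = 6581*(-145486) = -957443366)
(418093 + (-103168 + 106205)*(-110724 + Y))*(-217057 - 366495) = (418093 + (-103168 + 106205)*(-110724 - 957443366))*(-217057 - 366495) = (418093 + 3037*(-957554090))*(-583552) = (418093 - 2908091771330)*(-583552) = -2908091353237*(-583552) = 1697022525364157824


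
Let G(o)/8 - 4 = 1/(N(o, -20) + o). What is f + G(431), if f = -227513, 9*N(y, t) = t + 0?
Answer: -877849107/3859 ≈ -2.2748e+5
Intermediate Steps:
N(y, t) = t/9 (N(y, t) = (t + 0)/9 = t/9)
G(o) = 32 + 8/(-20/9 + o) (G(o) = 32 + 8/((1/9)*(-20) + o) = 32 + 8/(-20/9 + o))
f + G(431) = -227513 + 8*(-71 + 36*431)/(-20 + 9*431) = -227513 + 8*(-71 + 15516)/(-20 + 3879) = -227513 + 8*15445/3859 = -227513 + 8*(1/3859)*15445 = -227513 + 123560/3859 = -877849107/3859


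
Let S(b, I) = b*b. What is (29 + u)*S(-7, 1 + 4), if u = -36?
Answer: -343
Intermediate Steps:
S(b, I) = b²
(29 + u)*S(-7, 1 + 4) = (29 - 36)*(-7)² = -7*49 = -343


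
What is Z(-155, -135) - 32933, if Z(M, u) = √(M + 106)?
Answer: -32933 + 7*I ≈ -32933.0 + 7.0*I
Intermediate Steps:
Z(M, u) = √(106 + M)
Z(-155, -135) - 32933 = √(106 - 155) - 32933 = √(-49) - 32933 = 7*I - 32933 = -32933 + 7*I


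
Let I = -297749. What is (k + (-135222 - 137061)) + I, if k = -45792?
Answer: -615824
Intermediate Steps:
(k + (-135222 - 137061)) + I = (-45792 + (-135222 - 137061)) - 297749 = (-45792 - 272283) - 297749 = -318075 - 297749 = -615824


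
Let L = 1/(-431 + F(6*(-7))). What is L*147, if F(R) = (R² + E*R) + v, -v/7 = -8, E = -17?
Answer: 49/701 ≈ 0.069900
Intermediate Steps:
v = 56 (v = -7*(-8) = 56)
F(R) = 56 + R² - 17*R (F(R) = (R² - 17*R) + 56 = 56 + R² - 17*R)
L = 1/2103 (L = 1/(-431 + (56 + (6*(-7))² - 102*(-7))) = 1/(-431 + (56 + (-42)² - 17*(-42))) = 1/(-431 + (56 + 1764 + 714)) = 1/(-431 + 2534) = 1/2103 ≈ 0.00047551)
L*147 = (1/2103)*147 = 49/701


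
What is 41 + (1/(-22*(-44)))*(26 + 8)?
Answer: 19861/484 ≈ 41.035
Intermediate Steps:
41 + (1/(-22*(-44)))*(26 + 8) = 41 - 1/22*(-1/44)*34 = 41 + (1/968)*34 = 41 + 17/484 = 19861/484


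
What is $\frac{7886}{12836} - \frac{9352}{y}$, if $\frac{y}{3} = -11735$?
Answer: $\frac{198834451}{225945690} \approx 0.88001$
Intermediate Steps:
$y = -35205$ ($y = 3 \left(-11735\right) = -35205$)
$\frac{7886}{12836} - \frac{9352}{y} = \frac{7886}{12836} - \frac{9352}{-35205} = 7886 \cdot \frac{1}{12836} - - \frac{9352}{35205} = \frac{3943}{6418} + \frac{9352}{35205} = \frac{198834451}{225945690}$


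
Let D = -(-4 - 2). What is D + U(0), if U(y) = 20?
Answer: 26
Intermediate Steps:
D = 6 (D = -1*(-6) = 6)
D + U(0) = 6 + 20 = 26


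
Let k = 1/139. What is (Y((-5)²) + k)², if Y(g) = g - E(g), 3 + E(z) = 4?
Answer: 11135569/19321 ≈ 576.35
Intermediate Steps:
E(z) = 1 (E(z) = -3 + 4 = 1)
k = 1/139 ≈ 0.0071942
Y(g) = -1 + g (Y(g) = g - 1*1 = g - 1 = -1 + g)
(Y((-5)²) + k)² = ((-1 + (-5)²) + 1/139)² = ((-1 + 25) + 1/139)² = (24 + 1/139)² = (3337/139)² = 11135569/19321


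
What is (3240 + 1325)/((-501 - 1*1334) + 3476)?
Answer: 4565/1641 ≈ 2.7818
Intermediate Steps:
(3240 + 1325)/((-501 - 1*1334) + 3476) = 4565/((-501 - 1334) + 3476) = 4565/(-1835 + 3476) = 4565/1641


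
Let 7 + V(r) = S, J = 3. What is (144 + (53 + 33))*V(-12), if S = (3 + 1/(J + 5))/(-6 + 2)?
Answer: -28635/16 ≈ -1789.7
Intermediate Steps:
S = -25/32 (S = (3 + 1/(3 + 5))/(-6 + 2) = (3 + 1/8)/(-4) = (3 + 1/8)*(-1/4) = (25/8)*(-1/4) = -25/32 ≈ -0.78125)
V(r) = -249/32 (V(r) = -7 - 25/32 = -249/32)
(144 + (53 + 33))*V(-12) = (144 + (53 + 33))*(-249/32) = (144 + 86)*(-249/32) = 230*(-249/32) = -28635/16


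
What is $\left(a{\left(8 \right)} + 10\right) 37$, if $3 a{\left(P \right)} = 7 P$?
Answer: $\frac{3182}{3} \approx 1060.7$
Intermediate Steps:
$a{\left(P \right)} = \frac{7 P}{3}$
$\left(a{\left(8 \right)} + 10\right) 37 = \left(\frac{7}{3} \cdot 8 + 10\right) 37 = \left(\frac{56}{3} + 10\right) 37 = \frac{86}{3} \cdot 37 = \frac{3182}{3}$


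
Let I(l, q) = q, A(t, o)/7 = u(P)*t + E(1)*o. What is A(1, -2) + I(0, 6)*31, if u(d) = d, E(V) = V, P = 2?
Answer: 186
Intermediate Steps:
A(t, o) = 7*o + 14*t (A(t, o) = 7*(2*t + 1*o) = 7*(2*t + o) = 7*(o + 2*t) = 7*o + 14*t)
A(1, -2) + I(0, 6)*31 = (7*(-2) + 14*1) + 6*31 = (-14 + 14) + 186 = 0 + 186 = 186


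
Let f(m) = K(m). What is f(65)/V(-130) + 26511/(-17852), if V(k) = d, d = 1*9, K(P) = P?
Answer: 921781/160668 ≈ 5.7372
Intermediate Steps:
f(m) = m
d = 9
V(k) = 9
f(65)/V(-130) + 26511/(-17852) = 65/9 + 26511/(-17852) = 65*(⅑) + 26511*(-1/17852) = 65/9 - 26511/17852 = 921781/160668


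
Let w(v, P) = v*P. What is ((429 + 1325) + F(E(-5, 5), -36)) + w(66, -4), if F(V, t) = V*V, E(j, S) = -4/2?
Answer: 1494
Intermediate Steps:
w(v, P) = P*v
E(j, S) = -2 (E(j, S) = -4*½ = -2)
F(V, t) = V²
((429 + 1325) + F(E(-5, 5), -36)) + w(66, -4) = ((429 + 1325) + (-2)²) - 4*66 = (1754 + 4) - 264 = 1758 - 264 = 1494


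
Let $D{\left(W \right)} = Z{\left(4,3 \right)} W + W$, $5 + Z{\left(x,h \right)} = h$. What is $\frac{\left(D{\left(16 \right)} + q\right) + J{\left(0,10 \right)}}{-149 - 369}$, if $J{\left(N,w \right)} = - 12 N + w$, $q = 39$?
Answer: $- \frac{33}{518} \approx -0.063707$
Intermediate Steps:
$Z{\left(x,h \right)} = -5 + h$
$J{\left(N,w \right)} = w - 12 N$
$D{\left(W \right)} = - W$ ($D{\left(W \right)} = \left(-5 + 3\right) W + W = - 2 W + W = - W$)
$\frac{\left(D{\left(16 \right)} + q\right) + J{\left(0,10 \right)}}{-149 - 369} = \frac{\left(\left(-1\right) 16 + 39\right) + \left(10 - 0\right)}{-149 - 369} = \frac{\left(-16 + 39\right) + \left(10 + 0\right)}{-518} = \left(23 + 10\right) \left(- \frac{1}{518}\right) = 33 \left(- \frac{1}{518}\right) = - \frac{33}{518}$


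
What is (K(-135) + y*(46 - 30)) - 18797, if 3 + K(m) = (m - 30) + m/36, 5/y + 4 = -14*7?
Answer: -3869785/204 ≈ -18970.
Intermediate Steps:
y = -5/102 (y = 5/(-4 - 14*7) = 5/(-4 - 98) = 5/(-102) = 5*(-1/102) = -5/102 ≈ -0.049020)
K(m) = -33 + 37*m/36 (K(m) = -3 + ((m - 30) + m/36) = -3 + ((-30 + m) + m*(1/36)) = -3 + ((-30 + m) + m/36) = -3 + (-30 + 37*m/36) = -33 + 37*m/36)
(K(-135) + y*(46 - 30)) - 18797 = ((-33 + (37/36)*(-135)) - 5*(46 - 30)/102) - 18797 = ((-33 - 555/4) - 5/102*16) - 18797 = (-687/4 - 40/51) - 18797 = -35197/204 - 18797 = -3869785/204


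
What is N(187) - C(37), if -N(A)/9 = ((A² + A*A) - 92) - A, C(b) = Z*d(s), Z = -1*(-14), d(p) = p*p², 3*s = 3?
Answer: -626945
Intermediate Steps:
s = 1 (s = (⅓)*3 = 1)
d(p) = p³
Z = 14
C(b) = 14 (C(b) = 14*1³ = 14*1 = 14)
N(A) = 828 - 18*A² + 9*A (N(A) = -9*(((A² + A*A) - 92) - A) = -9*(((A² + A²) - 92) - A) = -9*((2*A² - 92) - A) = -9*((-92 + 2*A²) - A) = -9*(-92 - A + 2*A²) = 828 - 18*A² + 9*A)
N(187) - C(37) = (828 - 18*187² + 9*187) - 1*14 = (828 - 18*34969 + 1683) - 14 = (828 - 629442 + 1683) - 14 = -626931 - 14 = -626945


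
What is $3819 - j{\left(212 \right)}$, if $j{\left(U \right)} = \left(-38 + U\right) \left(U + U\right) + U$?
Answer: $-70169$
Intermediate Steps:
$j{\left(U \right)} = U + 2 U \left(-38 + U\right)$ ($j{\left(U \right)} = \left(-38 + U\right) 2 U + U = 2 U \left(-38 + U\right) + U = U + 2 U \left(-38 + U\right)$)
$3819 - j{\left(212 \right)} = 3819 - 212 \left(-75 + 2 \cdot 212\right) = 3819 - 212 \left(-75 + 424\right) = 3819 - 212 \cdot 349 = 3819 - 73988 = -70169$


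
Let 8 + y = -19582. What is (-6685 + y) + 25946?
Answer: -329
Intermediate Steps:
y = -19590 (y = -8 - 19582 = -19590)
(-6685 + y) + 25946 = (-6685 - 19590) + 25946 = -26275 + 25946 = -329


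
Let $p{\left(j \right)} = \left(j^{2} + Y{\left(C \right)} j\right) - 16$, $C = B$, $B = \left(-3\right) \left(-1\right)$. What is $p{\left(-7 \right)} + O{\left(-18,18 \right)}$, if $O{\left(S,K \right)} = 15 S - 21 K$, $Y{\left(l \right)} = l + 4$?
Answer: $-664$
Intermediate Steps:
$B = 3$
$C = 3$
$Y{\left(l \right)} = 4 + l$
$p{\left(j \right)} = -16 + j^{2} + 7 j$ ($p{\left(j \right)} = \left(j^{2} + \left(4 + 3\right) j\right) - 16 = \left(j^{2} + 7 j\right) - 16 = -16 + j^{2} + 7 j$)
$O{\left(S,K \right)} = - 21 K + 15 S$
$p{\left(-7 \right)} + O{\left(-18,18 \right)} = \left(-16 + \left(-7\right)^{2} + 7 \left(-7\right)\right) + \left(\left(-21\right) 18 + 15 \left(-18\right)\right) = \left(-16 + 49 - 49\right) - 648 = -16 - 648 = -664$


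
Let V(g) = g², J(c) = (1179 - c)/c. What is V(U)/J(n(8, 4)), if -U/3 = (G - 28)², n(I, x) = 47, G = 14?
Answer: 4062492/283 ≈ 14355.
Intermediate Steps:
U = -588 (U = -3*(14 - 28)² = -3*(-14)² = -3*196 = -588)
J(c) = (1179 - c)/c
V(U)/J(n(8, 4)) = (-588)²/(((1179 - 1*47)/47)) = 345744/(((1179 - 47)/47)) = 345744/(((1/47)*1132)) = 345744/(1132/47) = 345744*(47/1132) = 4062492/283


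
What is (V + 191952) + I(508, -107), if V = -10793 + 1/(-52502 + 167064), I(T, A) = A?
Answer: 20741679225/114562 ≈ 1.8105e+5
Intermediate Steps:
V = -1236467665/114562 (V = -10793 + 1/114562 = -1236467665/114562 ≈ -10793.)
(V + 191952) + I(508, -107) = (-1236467665/114562 + 191952) - 107 = 20753937359/114562 - 107 = 20741679225/114562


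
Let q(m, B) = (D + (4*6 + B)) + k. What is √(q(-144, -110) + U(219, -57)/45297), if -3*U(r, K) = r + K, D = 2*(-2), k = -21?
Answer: I*√2811781077/5033 ≈ 10.536*I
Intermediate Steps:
D = -4
q(m, B) = -1 + B (q(m, B) = (-4 + (4*6 + B)) - 21 = (-4 + (24 + B)) - 21 = (20 + B) - 21 = -1 + B)
U(r, K) = -K/3 - r/3 (U(r, K) = -(r + K)/3 = -(K + r)/3 = -K/3 - r/3)
√(q(-144, -110) + U(219, -57)/45297) = √((-1 - 110) + (-⅓*(-57) - ⅓*219)/45297) = √(-111 + (19 - 73)*(1/45297)) = √(-111 - 54*1/45297) = √(-111 - 6/5033) = √(-558669/5033) = I*√2811781077/5033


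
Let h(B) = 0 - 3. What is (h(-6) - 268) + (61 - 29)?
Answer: -239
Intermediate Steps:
h(B) = -3
(h(-6) - 268) + (61 - 29) = (-3 - 268) + (61 - 29) = -271 + 32 = -239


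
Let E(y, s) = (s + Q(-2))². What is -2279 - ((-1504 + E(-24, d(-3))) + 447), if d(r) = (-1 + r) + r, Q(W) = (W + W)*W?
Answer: -1223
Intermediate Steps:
Q(W) = 2*W² (Q(W) = (2*W)*W = 2*W²)
d(r) = -1 + 2*r
E(y, s) = (8 + s)² (E(y, s) = (s + 2*(-2)²)² = (s + 2*4)² = (s + 8)² = (8 + s)²)
-2279 - ((-1504 + E(-24, d(-3))) + 447) = -2279 - ((-1504 + (8 + (-1 + 2*(-3)))²) + 447) = -2279 - ((-1504 + (8 + (-1 - 6))²) + 447) = -2279 - ((-1504 + (8 - 7)²) + 447) = -2279 - ((-1504 + 1²) + 447) = -2279 - ((-1504 + 1) + 447) = -2279 - (-1503 + 447) = -2279 - 1*(-1056) = -2279 + 1056 = -1223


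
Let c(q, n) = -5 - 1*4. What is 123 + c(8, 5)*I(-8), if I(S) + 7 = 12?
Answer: 78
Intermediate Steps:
c(q, n) = -9 (c(q, n) = -5 - 4 = -9)
I(S) = 5 (I(S) = -7 + 12 = 5)
123 + c(8, 5)*I(-8) = 123 - 9*5 = 123 - 45 = 78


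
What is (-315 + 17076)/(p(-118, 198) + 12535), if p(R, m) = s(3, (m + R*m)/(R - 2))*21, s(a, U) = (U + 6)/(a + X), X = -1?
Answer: 670440/585001 ≈ 1.1460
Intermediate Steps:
s(a, U) = (6 + U)/(-1 + a) (s(a, U) = (U + 6)/(a - 1) = (6 + U)/(-1 + a))
p(R, m) = 63 + 21*(m + R*m)/(2*(-2 + R)) (p(R, m) = ((6 + (m + R*m)/(R - 2))/(-1 + 3))*21 = ((6 + (m + R*m)/(-2 + R))/2)*21 = (3 + (m + R*m)/(2*(-2 + R)))*21 = 63 + 21*(m + R*m)/(2*(-2 + R)))
(-315 + 17076)/(p(-118, 198) + 12535) = (-315 + 17076)/(21*(-12 + 6*(-118) + 198*(1 - 118))/(2*(-2 - 118)) + 12535) = 16761/((21/2)*(-12 - 708 + 198*(-117))/(-120) + 12535) = 16761/((21/2)*(-1/120)*(-12 - 708 - 23166) + 12535) = 16761/((21/2)*(-1/120)*(-23886) + 12535) = 16761/(83601/40 + 12535) = 16761/(585001/40) = 16761*(40/585001) = 670440/585001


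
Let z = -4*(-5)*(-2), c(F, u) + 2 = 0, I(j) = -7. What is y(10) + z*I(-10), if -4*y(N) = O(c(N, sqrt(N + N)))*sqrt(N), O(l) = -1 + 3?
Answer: 280 - sqrt(10)/2 ≈ 278.42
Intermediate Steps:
c(F, u) = -2 (c(F, u) = -2 + 0 = -2)
z = -40 (z = 20*(-2) = -40)
O(l) = 2
y(N) = -sqrt(N)/2
y(10) + z*I(-10) = -sqrt(10)/2 - 40*(-7) = -sqrt(10)/2 + 280 = 280 - sqrt(10)/2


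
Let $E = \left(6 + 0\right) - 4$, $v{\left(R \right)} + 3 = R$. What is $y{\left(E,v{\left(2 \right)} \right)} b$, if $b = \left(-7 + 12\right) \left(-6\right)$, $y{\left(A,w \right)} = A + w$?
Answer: $-30$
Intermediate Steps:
$v{\left(R \right)} = -3 + R$
$E = 2$ ($E = 6 - 4 = 2$)
$b = -30$ ($b = 5 \left(-6\right) = -30$)
$y{\left(E,v{\left(2 \right)} \right)} b = \left(2 + \left(-3 + 2\right)\right) \left(-30\right) = \left(2 - 1\right) \left(-30\right) = 1 \left(-30\right) = -30$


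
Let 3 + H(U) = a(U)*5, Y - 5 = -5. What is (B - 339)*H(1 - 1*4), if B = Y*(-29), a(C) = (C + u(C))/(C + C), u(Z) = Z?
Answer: -678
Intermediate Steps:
Y = 0 (Y = 5 - 5 = 0)
a(C) = 1 (a(C) = (C + C)/(C + C) = (2*C)/((2*C)) = (2*C)*(1/(2*C)) = 1)
H(U) = 2 (H(U) = -3 + 1*5 = -3 + 5 = 2)
B = 0 (B = 0*(-29) = 0)
(B - 339)*H(1 - 1*4) = (0 - 339)*2 = -339*2 = -678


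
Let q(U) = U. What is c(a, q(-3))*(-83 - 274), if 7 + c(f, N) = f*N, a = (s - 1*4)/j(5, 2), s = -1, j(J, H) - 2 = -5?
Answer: 4284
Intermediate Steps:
j(J, H) = -3 (j(J, H) = 2 - 5 = -3)
a = 5/3 (a = (-1 - 1*4)/(-3) = (-1 - 4)*(-1/3) = -5*(-1/3) = 5/3 ≈ 1.6667)
c(f, N) = -7 + N*f (c(f, N) = -7 + f*N = -7 + N*f)
c(a, q(-3))*(-83 - 274) = (-7 - 3*5/3)*(-83 - 274) = (-7 - 5)*(-357) = -12*(-357) = 4284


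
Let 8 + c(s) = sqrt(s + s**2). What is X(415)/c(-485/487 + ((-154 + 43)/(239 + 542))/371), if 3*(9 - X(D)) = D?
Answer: 15451460310402491144/955815833162186817 + 27375094978*I*sqrt(18467196966235)/955815833162186817 ≈ 16.166 + 0.12308*I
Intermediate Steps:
X(D) = 9 - D/3
c(s) = -8 + sqrt(s + s**2)
X(415)/c(-485/487 + ((-154 + 43)/(239 + 542))/371) = (9 - 1/3*415)/(-8 + sqrt((-485/487 + ((-154 + 43)/(239 + 542))/371)*(1 + (-485/487 + ((-154 + 43)/(239 + 542))/371)))) = (9 - 415/3)/(-8 + sqrt((-485*1/487 - 111/781*(1/371))*(1 + (-485*1/487 - 111/781*(1/371))))) = -388/(3*(-8 + sqrt((-485/487 - 111*1/781*(1/371))*(1 + (-485/487 - 111*1/781*(1/371)))))) = -388/(3*(-8 + sqrt((-485/487 - 111/781*1/371)*(1 + (-485/487 - 111/781*1/371))))) = -388/(3*(-8 + sqrt((-485/487 - 111/289751)*(1 + (-485/487 - 111/289751))))) = -388/(3*(-8 + sqrt(-140583292*(1 - 140583292/141108737)/141108737))) = -388/(3*(-8 + sqrt(-140583292/141108737*525445/141108737))) = -388/(3*(-8 + sqrt(-73868787864940/19911675657735169))) = -388/(3*(-8 + 2*I*sqrt(18467196966235)/141108737))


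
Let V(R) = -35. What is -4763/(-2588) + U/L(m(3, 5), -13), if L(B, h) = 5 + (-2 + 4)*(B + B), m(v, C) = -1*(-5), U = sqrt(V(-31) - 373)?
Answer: 4763/2588 + 2*I*sqrt(102)/25 ≈ 1.8404 + 0.80796*I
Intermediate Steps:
U = 2*I*sqrt(102) (U = sqrt(-35 - 373) = sqrt(-408) = 2*I*sqrt(102) ≈ 20.199*I)
m(v, C) = 5
L(B, h) = 5 + 4*B (L(B, h) = 5 + 2*(2*B) = 5 + 4*B)
-4763/(-2588) + U/L(m(3, 5), -13) = -4763/(-2588) + (2*I*sqrt(102))/(5 + 4*5) = -4763*(-1/2588) + (2*I*sqrt(102))/(5 + 20) = 4763/2588 + (2*I*sqrt(102))/25 = 4763/2588 + (2*I*sqrt(102))*(1/25) = 4763/2588 + 2*I*sqrt(102)/25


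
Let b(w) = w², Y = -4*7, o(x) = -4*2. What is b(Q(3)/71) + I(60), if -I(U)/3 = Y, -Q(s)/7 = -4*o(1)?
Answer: 473620/5041 ≈ 93.954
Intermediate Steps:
o(x) = -8
Q(s) = -224 (Q(s) = -(-28)*(-8) = -7*32 = -224)
Y = -28
I(U) = 84 (I(U) = -3*(-28) = 84)
b(Q(3)/71) + I(60) = (-224/71)² + 84 = 50176/5041 + 84 = 473620/5041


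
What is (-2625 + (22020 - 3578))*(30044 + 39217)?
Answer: 1095501237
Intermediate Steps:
(-2625 + (22020 - 3578))*(30044 + 39217) = (-2625 + 18442)*69261 = 15817*69261 = 1095501237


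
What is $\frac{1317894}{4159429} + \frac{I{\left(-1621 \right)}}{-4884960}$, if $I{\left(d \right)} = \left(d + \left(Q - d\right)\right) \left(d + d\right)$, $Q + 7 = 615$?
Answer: $\frac{457395616112}{634957633995} \approx 0.72036$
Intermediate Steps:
$Q = 608$ ($Q = -7 + 615 = 608$)
$I{\left(d \right)} = 1216 d$ ($I{\left(d \right)} = \left(d - \left(-608 + d\right)\right) \left(d + d\right) = 608 \cdot 2 d = 1216 d$)
$\frac{1317894}{4159429} + \frac{I{\left(-1621 \right)}}{-4884960} = \frac{1317894}{4159429} + \frac{1216 \left(-1621\right)}{-4884960} = 1317894 \cdot \frac{1}{4159429} - - \frac{61598}{152655} = \frac{1317894}{4159429} + \frac{61598}{152655} = \frac{457395616112}{634957633995}$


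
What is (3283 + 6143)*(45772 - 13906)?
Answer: 300368916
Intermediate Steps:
(3283 + 6143)*(45772 - 13906) = 9426*31866 = 300368916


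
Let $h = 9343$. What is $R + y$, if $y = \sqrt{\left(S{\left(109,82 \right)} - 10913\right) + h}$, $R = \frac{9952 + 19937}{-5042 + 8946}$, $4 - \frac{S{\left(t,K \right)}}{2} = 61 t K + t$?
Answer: $\frac{29889}{3904} + 2 i \sqrt{273054} \approx 7.656 + 1045.1 i$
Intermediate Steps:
$S{\left(t,K \right)} = 8 - 2 t - 122 K t$ ($S{\left(t,K \right)} = 8 - 2 \left(61 t K + t\right) = 8 - 2 \left(61 K t + t\right) = 8 - 2 \left(t + 61 K t\right) = 8 - \left(2 t + 122 K t\right) = 8 - 2 t - 122 K t$)
$R = \frac{29889}{3904} \approx 7.656$
$y = 2 i \sqrt{273054}$ ($y = \sqrt{\left(\left(8 - 218 - 10004 \cdot 109\right) - 10913\right) + 9343} = \sqrt{\left(\left(8 - 218 - 1090436\right) - 10913\right) + 9343} = \sqrt{\left(-1090646 - 10913\right) + 9343} = \sqrt{-1101559 + 9343} = \sqrt{-1092216} = 2 i \sqrt{273054} \approx 1045.1 i$)
$R + y = \frac{29889}{3904} + 2 i \sqrt{273054}$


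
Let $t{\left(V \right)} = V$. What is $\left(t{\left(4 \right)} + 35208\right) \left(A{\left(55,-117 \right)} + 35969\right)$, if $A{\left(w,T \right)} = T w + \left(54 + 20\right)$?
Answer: $1042556896$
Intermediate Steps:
$A{\left(w,T \right)} = 74 + T w$ ($A{\left(w,T \right)} = T w + 74 = 74 + T w$)
$\left(t{\left(4 \right)} + 35208\right) \left(A{\left(55,-117 \right)} + 35969\right) = \left(4 + 35208\right) \left(\left(74 - 6435\right) + 35969\right) = 35212 \left(\left(74 - 6435\right) + 35969\right) = 35212 \left(-6361 + 35969\right) = 35212 \cdot 29608 = 1042556896$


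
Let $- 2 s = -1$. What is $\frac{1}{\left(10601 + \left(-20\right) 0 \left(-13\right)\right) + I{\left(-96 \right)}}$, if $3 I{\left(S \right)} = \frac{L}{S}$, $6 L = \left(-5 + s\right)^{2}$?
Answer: $\frac{256}{2713853} \approx 9.4331 \cdot 10^{-5}$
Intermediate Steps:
$s = \frac{1}{2}$ ($s = \left(- \frac{1}{2}\right) \left(-1\right) = \frac{1}{2} \approx 0.5$)
$L = \frac{27}{8}$ ($L = \frac{\left(-5 + \frac{1}{2}\right)^{2}}{6} = \frac{\left(- \frac{9}{2}\right)^{2}}{6} = \frac{1}{6} \cdot \frac{81}{4} = \frac{27}{8} \approx 3.375$)
$I{\left(S \right)} = \frac{9}{8 S}$ ($I{\left(S \right)} = \frac{\frac{27}{8} \frac{1}{S}}{3} = \frac{9}{8 S}$)
$\frac{1}{\left(10601 + \left(-20\right) 0 \left(-13\right)\right) + I{\left(-96 \right)}} = \frac{1}{\left(10601 + \left(-20\right) 0 \left(-13\right)\right) + \frac{9}{8 \left(-96\right)}} = \frac{1}{\left(10601 + 0 \left(-13\right)\right) + \frac{9}{8} \left(- \frac{1}{96}\right)} = \frac{1}{\left(10601 + 0\right) - \frac{3}{256}} = \frac{1}{10601 - \frac{3}{256}} = \frac{1}{\frac{2713853}{256}} = \frac{256}{2713853}$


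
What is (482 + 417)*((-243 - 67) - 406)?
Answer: -643684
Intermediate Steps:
(482 + 417)*((-243 - 67) - 406) = 899*(-310 - 406) = 899*(-716) = -643684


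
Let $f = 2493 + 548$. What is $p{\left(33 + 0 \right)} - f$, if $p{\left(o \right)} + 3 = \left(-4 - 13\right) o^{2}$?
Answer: $-21557$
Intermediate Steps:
$f = 3041$
$p{\left(o \right)} = -3 - 17 o^{2}$ ($p{\left(o \right)} = -3 + \left(-4 - 13\right) o^{2} = -3 - 17 o^{2}$)
$p{\left(33 + 0 \right)} - f = \left(-3 - 17 \left(33 + 0\right)^{2}\right) - 3041 = \left(-3 - 17 \cdot 33^{2}\right) - 3041 = \left(-3 - 18513\right) - 3041 = -18516 - 3041 = -21557$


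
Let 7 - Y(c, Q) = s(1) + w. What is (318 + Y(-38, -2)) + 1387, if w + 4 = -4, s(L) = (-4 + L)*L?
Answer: 1723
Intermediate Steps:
s(L) = L*(-4 + L)
w = -8 (w = -4 - 4 = -8)
Y(c, Q) = 18 (Y(c, Q) = 7 - (1*(-4 + 1) - 8) = 7 - (1*(-3) - 8) = 7 - (-3 - 8) = 7 - 1*(-11) = 7 + 11 = 18)
(318 + Y(-38, -2)) + 1387 = (318 + 18) + 1387 = 336 + 1387 = 1723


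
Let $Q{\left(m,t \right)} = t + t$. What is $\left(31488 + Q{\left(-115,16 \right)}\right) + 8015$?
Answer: $39535$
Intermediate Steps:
$Q{\left(m,t \right)} = 2 t$
$\left(31488 + Q{\left(-115,16 \right)}\right) + 8015 = \left(31488 + 2 \cdot 16\right) + 8015 = \left(31488 + 32\right) + 8015 = 31520 + 8015 = 39535$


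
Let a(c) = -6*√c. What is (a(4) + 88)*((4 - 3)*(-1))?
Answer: -76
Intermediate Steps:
(a(4) + 88)*((4 - 3)*(-1)) = (-6*√4 + 88)*((4 - 3)*(-1)) = (-6*2 + 88)*(1*(-1)) = (-12 + 88)*(-1) = 76*(-1) = -76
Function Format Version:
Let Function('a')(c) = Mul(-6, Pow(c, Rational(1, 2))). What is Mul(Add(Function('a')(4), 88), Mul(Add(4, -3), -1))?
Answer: -76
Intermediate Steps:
Mul(Add(Function('a')(4), 88), Mul(Add(4, -3), -1)) = Mul(Add(Mul(-6, Pow(4, Rational(1, 2))), 88), Mul(Add(4, -3), -1)) = Mul(Add(Mul(-6, 2), 88), Mul(1, -1)) = Mul(Add(-12, 88), -1) = Mul(76, -1) = -76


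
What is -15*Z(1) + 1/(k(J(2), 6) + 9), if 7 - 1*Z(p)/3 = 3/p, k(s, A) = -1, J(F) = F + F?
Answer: -1439/8 ≈ -179.88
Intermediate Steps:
J(F) = 2*F
Z(p) = 21 - 9/p
-15*Z(1) + 1/(k(J(2), 6) + 9) = -15*(21 - 9/1) + 1/(-1 + 9) = -15*(21 - 9*1) + 1/8 = -15*(21 - 9) + ⅛ = -15*12 + ⅛ = -180 + ⅛ = -1439/8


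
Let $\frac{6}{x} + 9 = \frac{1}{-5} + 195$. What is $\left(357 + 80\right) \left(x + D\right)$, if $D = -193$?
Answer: $- \frac{78339679}{929} \approx -84327.0$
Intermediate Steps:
$x = \frac{30}{929}$ ($x = \frac{6}{-9 + \left(\frac{1}{-5} + 195\right)} = \frac{6}{-9 + \left(- \frac{1}{5} + 195\right)} = \frac{6}{-9 + \frac{974}{5}} = \frac{6}{\frac{929}{5}} = 6 \cdot \frac{5}{929} = \frac{30}{929} \approx 0.032293$)
$\left(357 + 80\right) \left(x + D\right) = \left(357 + 80\right) \left(\frac{30}{929} - 193\right) = 437 \left(- \frac{179267}{929}\right) = - \frac{78339679}{929}$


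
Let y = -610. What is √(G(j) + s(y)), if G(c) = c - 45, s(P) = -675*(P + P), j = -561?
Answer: √822894 ≈ 907.13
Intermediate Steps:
s(P) = -1350*P
G(c) = -45 + c
√(G(j) + s(y)) = √((-45 - 561) - 1350*(-610)) = √(-606 + 823500) = √822894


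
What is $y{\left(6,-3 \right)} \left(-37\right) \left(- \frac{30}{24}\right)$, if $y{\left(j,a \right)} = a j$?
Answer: $- \frac{1665}{2} \approx -832.5$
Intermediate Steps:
$y{\left(6,-3 \right)} \left(-37\right) \left(- \frac{30}{24}\right) = \left(-3\right) 6 \left(-37\right) \left(- \frac{30}{24}\right) = \left(-18\right) \left(-37\right) \left(\left(-30\right) \frac{1}{24}\right) = 666 \left(- \frac{5}{4}\right) = - \frac{1665}{2}$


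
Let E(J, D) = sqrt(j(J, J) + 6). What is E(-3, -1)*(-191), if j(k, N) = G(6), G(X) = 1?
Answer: -191*sqrt(7) ≈ -505.34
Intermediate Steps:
j(k, N) = 1
E(J, D) = sqrt(7) (E(J, D) = sqrt(1 + 6) = sqrt(7))
E(-3, -1)*(-191) = sqrt(7)*(-191) = -191*sqrt(7)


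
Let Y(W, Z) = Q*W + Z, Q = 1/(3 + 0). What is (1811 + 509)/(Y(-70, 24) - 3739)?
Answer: -1392/2243 ≈ -0.62060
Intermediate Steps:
Q = 1/3 ≈ 0.33333
Y(W, Z) = Z + W/3 (Y(W, Z) = W/3 + Z = Z + W/3)
(1811 + 509)/(Y(-70, 24) - 3739) = (1811 + 509)/((24 + (1/3)*(-70)) - 3739) = 2320/((24 - 70/3) - 3739) = 2320/(2/3 - 3739) = 2320/(-11215/3) = 2320*(-3/11215) = -1392/2243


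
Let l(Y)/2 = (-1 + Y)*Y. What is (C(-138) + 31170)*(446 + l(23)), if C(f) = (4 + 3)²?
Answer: 45517302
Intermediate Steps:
C(f) = 49 (C(f) = 7² = 49)
l(Y) = 2*Y*(-1 + Y) (l(Y) = 2*((-1 + Y)*Y) = 2*(Y*(-1 + Y)) = 2*Y*(-1 + Y))
(C(-138) + 31170)*(446 + l(23)) = (49 + 31170)*(446 + 2*23*(-1 + 23)) = 31219*(446 + 2*23*22) = 31219*(446 + 1012) = 31219*1458 = 45517302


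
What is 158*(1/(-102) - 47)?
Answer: -378805/51 ≈ -7427.5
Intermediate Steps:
158*(1/(-102) - 47) = 158*(-1/102 - 47) = 158*(-4795/102) = -378805/51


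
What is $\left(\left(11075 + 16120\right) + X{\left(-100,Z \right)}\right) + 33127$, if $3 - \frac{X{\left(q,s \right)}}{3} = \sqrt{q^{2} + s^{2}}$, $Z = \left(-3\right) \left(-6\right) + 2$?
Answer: $60331 - 60 \sqrt{26} \approx 60025.0$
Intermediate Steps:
$Z = 20$ ($Z = 18 + 2 = 20$)
$X{\left(q,s \right)} = 9 - 3 \sqrt{q^{2} + s^{2}}$
$\left(\left(11075 + 16120\right) + X{\left(-100,Z \right)}\right) + 33127 = \left(\left(11075 + 16120\right) + \left(9 - 3 \sqrt{\left(-100\right)^{2} + 20^{2}}\right)\right) + 33127 = \left(27195 + \left(9 - 3 \sqrt{10000 + 400}\right)\right) + 33127 = \left(27195 + \left(9 - 3 \sqrt{10400}\right)\right) + 33127 = \left(27195 + \left(9 - 3 \cdot 20 \sqrt{26}\right)\right) + 33127 = \left(27195 + \left(9 - 60 \sqrt{26}\right)\right) + 33127 = \left(27204 - 60 \sqrt{26}\right) + 33127 = 60331 - 60 \sqrt{26}$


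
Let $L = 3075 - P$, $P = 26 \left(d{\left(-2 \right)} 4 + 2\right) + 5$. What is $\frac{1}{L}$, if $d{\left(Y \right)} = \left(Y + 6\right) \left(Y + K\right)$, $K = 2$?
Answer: $\frac{1}{3018} \approx 0.00033135$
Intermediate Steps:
$d{\left(Y \right)} = \left(2 + Y\right) \left(6 + Y\right)$ ($d{\left(Y \right)} = \left(Y + 6\right) \left(Y + 2\right) = \left(6 + Y\right) \left(2 + Y\right) = \left(2 + Y\right) \left(6 + Y\right)$)
$P = 57$ ($P = 26 \left(\left(12 + \left(-2\right)^{2} + 8 \left(-2\right)\right) 4 + 2\right) + 5 = 26 \left(\left(12 + 4 - 16\right) 4 + 2\right) + 5 = 26 \left(0 \cdot 4 + 2\right) + 5 = 26 \left(0 + 2\right) + 5 = 26 \cdot 2 + 5 = 52 + 5 = 57$)
$L = 3018$ ($L = 3075 - 57 = 3018$)
$\frac{1}{L} = \frac{1}{3018}$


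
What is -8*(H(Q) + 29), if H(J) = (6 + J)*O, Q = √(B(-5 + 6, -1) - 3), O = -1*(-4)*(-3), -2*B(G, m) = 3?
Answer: 344 + 144*I*√2 ≈ 344.0 + 203.65*I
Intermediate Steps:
B(G, m) = -3/2 (B(G, m) = -½*3 = -3/2)
O = -12 (O = 4*(-3) = -12)
Q = 3*I*√2/2 (Q = √(-3/2 - 3) = √(-9/2) = 3*I*√2/2 ≈ 2.1213*I)
H(J) = -72 - 12*J (H(J) = (6 + J)*(-12) = -72 - 12*J)
-8*(H(Q) + 29) = -8*((-72 - 18*I*√2) + 29) = -8*(-43 - 18*I*√2) = 344 + 144*I*√2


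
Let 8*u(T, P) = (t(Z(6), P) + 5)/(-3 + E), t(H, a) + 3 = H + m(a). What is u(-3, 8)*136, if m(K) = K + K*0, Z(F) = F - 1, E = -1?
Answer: -255/4 ≈ -63.750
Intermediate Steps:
Z(F) = -1 + F
m(K) = K (m(K) = K + 0 = K)
t(H, a) = -3 + H + a (t(H, a) = -3 + (H + a) = -3 + H + a)
u(T, P) = -7/32 - P/32 (u(T, P) = (((-3 + (-1 + 6) + P) + 5)/(-3 - 1))/8 = (((-3 + 5 + P) + 5)/(-4))/8 = (((2 + P) + 5)*(-¼))/8 = ((7 + P)*(-¼))/8 = (-7/4 - P/4)/8 = -7/32 - P/32)
u(-3, 8)*136 = (-7/32 - 1/32*8)*136 = (-7/32 - ¼)*136 = -15/32*136 = -255/4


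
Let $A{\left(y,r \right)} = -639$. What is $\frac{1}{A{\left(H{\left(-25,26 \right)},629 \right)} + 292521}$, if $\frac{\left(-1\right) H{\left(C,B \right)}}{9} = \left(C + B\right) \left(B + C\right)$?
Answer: $\frac{1}{291882} \approx 3.426 \cdot 10^{-6}$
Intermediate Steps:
$H{\left(C,B \right)} = - 9 \left(B + C\right)^{2}$ ($H{\left(C,B \right)} = - 9 \left(C + B\right) \left(B + C\right) = - 9 \left(B + C\right) \left(B + C\right) = - 9 \left(B + C\right)^{2}$)
$\frac{1}{A{\left(H{\left(-25,26 \right)},629 \right)} + 292521} = \frac{1}{-639 + 292521} = \frac{1}{291882}$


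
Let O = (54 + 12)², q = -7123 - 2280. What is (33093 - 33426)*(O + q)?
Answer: 1680651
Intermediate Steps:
q = -9403
O = 4356 (O = 66² = 4356)
(33093 - 33426)*(O + q) = (33093 - 33426)*(4356 - 9403) = -333*(-5047) = 1680651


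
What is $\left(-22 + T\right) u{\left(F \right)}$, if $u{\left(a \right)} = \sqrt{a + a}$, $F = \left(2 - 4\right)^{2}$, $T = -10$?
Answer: $- 64 \sqrt{2} \approx -90.51$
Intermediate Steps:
$F = 4$ ($F = \left(-2\right)^{2} = 4$)
$u{\left(a \right)} = \sqrt{2} \sqrt{a}$ ($u{\left(a \right)} = \sqrt{2 a} = \sqrt{2} \sqrt{a}$)
$\left(-22 + T\right) u{\left(F \right)} = \left(-22 - 10\right) \sqrt{2} \sqrt{4} = - 32 \sqrt{2} \cdot 2 = - 32 \cdot 2 \sqrt{2} = - 64 \sqrt{2}$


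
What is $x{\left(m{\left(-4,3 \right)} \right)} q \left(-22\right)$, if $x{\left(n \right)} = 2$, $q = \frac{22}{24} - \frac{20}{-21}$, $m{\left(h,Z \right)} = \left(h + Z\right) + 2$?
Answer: $- \frac{1727}{21} \approx -82.238$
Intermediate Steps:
$m{\left(h,Z \right)} = 2 + Z + h$ ($m{\left(h,Z \right)} = \left(Z + h\right) + 2 = 2 + Z + h$)
$q = \frac{157}{84}$ ($q = 22 \cdot \frac{1}{24} - - \frac{20}{21} = \frac{11}{12} + \frac{20}{21} = \frac{157}{84} \approx 1.869$)
$x{\left(m{\left(-4,3 \right)} \right)} q \left(-22\right) = 2 \cdot \frac{157}{84} \left(-22\right) = \frac{157}{42} \left(-22\right) = - \frac{1727}{21}$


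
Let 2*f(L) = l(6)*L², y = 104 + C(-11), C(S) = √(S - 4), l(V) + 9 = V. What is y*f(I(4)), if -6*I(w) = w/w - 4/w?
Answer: 0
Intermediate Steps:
l(V) = -9 + V
C(S) = √(-4 + S)
I(w) = -⅙ + 2/(3*w) (I(w) = -(w/w - 4/w)/6 = -(1 - 4/w)/6 = -⅙ + 2/(3*w))
y = 104 + I*√15 (y = 104 + √(-4 - 11) = 104 + √(-15) = 104 + I*√15 ≈ 104.0 + 3.873*I)
f(L) = -3*L²/2 (f(L) = ((-9 + 6)*L²)/2 = (-3*L²)/2 = -3*L²/2)
y*f(I(4)) = (104 + I*√15)*(-3*(4 - 1*4)²/576/2) = (104 + I*√15)*(-3*(4 - 4)²/576/2) = (104 + I*√15)*(-3*((⅙)*(¼)*0)²/2) = (104 + I*√15)*(-3/2*0²) = (104 + I*√15)*(-3/2*0) = (104 + I*√15)*0 = 0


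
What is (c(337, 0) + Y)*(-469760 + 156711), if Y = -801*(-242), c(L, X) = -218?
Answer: -60613799576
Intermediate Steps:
Y = 193842
(c(337, 0) + Y)*(-469760 + 156711) = (-218 + 193842)*(-469760 + 156711) = 193624*(-313049) = -60613799576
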